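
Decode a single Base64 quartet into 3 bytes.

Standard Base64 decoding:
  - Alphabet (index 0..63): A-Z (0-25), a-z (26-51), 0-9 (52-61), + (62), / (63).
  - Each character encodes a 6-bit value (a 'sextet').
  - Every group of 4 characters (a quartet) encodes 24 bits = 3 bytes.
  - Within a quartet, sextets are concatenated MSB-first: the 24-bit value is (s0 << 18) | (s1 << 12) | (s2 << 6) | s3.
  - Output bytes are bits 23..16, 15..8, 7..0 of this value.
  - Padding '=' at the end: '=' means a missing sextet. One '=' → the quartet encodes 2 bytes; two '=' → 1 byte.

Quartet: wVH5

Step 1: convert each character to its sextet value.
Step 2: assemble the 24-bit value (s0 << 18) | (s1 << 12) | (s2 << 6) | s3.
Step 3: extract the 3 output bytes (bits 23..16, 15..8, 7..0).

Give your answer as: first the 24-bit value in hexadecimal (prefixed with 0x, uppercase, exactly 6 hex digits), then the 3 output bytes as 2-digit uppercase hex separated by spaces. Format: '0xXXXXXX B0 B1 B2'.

Sextets: w=48, V=21, H=7, 5=57
24-bit: (48<<18) | (21<<12) | (7<<6) | 57
      = 0xC00000 | 0x015000 | 0x0001C0 | 0x000039
      = 0xC151F9
Bytes: (v>>16)&0xFF=C1, (v>>8)&0xFF=51, v&0xFF=F9

Answer: 0xC151F9 C1 51 F9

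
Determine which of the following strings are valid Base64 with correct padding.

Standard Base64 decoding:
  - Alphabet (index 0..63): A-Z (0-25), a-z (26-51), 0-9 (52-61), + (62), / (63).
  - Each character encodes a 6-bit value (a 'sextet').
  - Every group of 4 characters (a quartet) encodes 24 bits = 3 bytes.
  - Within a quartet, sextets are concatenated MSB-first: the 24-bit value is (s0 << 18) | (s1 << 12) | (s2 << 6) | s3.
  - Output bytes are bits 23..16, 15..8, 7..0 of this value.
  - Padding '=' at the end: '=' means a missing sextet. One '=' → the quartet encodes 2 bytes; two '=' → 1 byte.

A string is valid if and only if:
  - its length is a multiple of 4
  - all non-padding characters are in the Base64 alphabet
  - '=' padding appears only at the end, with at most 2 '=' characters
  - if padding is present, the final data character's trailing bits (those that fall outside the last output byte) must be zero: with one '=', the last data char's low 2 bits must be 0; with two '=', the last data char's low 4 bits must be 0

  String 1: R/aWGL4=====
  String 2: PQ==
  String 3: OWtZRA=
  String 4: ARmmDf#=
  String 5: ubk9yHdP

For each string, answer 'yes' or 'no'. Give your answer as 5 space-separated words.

String 1: 'R/aWGL4=====' → invalid (5 pad chars (max 2))
String 2: 'PQ==' → valid
String 3: 'OWtZRA=' → invalid (len=7 not mult of 4)
String 4: 'ARmmDf#=' → invalid (bad char(s): ['#'])
String 5: 'ubk9yHdP' → valid

Answer: no yes no no yes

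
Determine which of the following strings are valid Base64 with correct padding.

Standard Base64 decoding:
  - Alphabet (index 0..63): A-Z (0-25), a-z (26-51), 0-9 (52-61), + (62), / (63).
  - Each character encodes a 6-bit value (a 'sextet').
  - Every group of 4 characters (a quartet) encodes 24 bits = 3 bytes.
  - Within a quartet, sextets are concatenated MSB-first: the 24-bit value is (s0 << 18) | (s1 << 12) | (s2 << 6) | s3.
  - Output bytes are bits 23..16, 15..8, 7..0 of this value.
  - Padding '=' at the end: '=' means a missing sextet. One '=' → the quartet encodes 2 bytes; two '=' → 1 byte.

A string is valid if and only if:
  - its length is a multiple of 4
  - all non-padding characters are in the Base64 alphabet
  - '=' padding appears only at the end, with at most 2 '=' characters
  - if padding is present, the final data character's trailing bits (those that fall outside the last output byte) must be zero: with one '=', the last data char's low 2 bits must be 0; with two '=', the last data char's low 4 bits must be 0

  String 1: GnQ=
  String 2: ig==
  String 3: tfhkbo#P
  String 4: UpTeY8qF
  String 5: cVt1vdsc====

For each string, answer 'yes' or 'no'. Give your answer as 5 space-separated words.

String 1: 'GnQ=' → valid
String 2: 'ig==' → valid
String 3: 'tfhkbo#P' → invalid (bad char(s): ['#'])
String 4: 'UpTeY8qF' → valid
String 5: 'cVt1vdsc====' → invalid (4 pad chars (max 2))

Answer: yes yes no yes no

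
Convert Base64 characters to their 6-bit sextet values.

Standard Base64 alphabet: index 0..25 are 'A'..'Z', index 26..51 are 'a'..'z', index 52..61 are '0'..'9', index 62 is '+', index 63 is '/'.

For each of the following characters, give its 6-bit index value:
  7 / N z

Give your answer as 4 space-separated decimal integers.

'7': 0..9 range, 52 + ord('7') − ord('0') = 59
'/': index 63
'N': A..Z range, ord('N') − ord('A') = 13
'z': a..z range, 26 + ord('z') − ord('a') = 51

Answer: 59 63 13 51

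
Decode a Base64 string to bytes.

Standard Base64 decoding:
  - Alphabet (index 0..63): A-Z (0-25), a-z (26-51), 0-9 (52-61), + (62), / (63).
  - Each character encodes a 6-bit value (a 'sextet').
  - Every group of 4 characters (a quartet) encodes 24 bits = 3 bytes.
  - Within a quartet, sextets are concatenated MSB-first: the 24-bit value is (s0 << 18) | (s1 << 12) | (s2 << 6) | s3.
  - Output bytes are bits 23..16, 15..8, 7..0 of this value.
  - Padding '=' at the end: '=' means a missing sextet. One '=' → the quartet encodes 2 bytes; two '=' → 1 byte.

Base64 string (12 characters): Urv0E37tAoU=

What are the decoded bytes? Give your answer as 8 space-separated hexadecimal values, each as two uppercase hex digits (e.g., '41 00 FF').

After char 0 ('U'=20): chars_in_quartet=1 acc=0x14 bytes_emitted=0
After char 1 ('r'=43): chars_in_quartet=2 acc=0x52B bytes_emitted=0
After char 2 ('v'=47): chars_in_quartet=3 acc=0x14AEF bytes_emitted=0
After char 3 ('0'=52): chars_in_quartet=4 acc=0x52BBF4 -> emit 52 BB F4, reset; bytes_emitted=3
After char 4 ('E'=4): chars_in_quartet=1 acc=0x4 bytes_emitted=3
After char 5 ('3'=55): chars_in_quartet=2 acc=0x137 bytes_emitted=3
After char 6 ('7'=59): chars_in_quartet=3 acc=0x4DFB bytes_emitted=3
After char 7 ('t'=45): chars_in_quartet=4 acc=0x137EED -> emit 13 7E ED, reset; bytes_emitted=6
After char 8 ('A'=0): chars_in_quartet=1 acc=0x0 bytes_emitted=6
After char 9 ('o'=40): chars_in_quartet=2 acc=0x28 bytes_emitted=6
After char 10 ('U'=20): chars_in_quartet=3 acc=0xA14 bytes_emitted=6
Padding '=': partial quartet acc=0xA14 -> emit 02 85; bytes_emitted=8

Answer: 52 BB F4 13 7E ED 02 85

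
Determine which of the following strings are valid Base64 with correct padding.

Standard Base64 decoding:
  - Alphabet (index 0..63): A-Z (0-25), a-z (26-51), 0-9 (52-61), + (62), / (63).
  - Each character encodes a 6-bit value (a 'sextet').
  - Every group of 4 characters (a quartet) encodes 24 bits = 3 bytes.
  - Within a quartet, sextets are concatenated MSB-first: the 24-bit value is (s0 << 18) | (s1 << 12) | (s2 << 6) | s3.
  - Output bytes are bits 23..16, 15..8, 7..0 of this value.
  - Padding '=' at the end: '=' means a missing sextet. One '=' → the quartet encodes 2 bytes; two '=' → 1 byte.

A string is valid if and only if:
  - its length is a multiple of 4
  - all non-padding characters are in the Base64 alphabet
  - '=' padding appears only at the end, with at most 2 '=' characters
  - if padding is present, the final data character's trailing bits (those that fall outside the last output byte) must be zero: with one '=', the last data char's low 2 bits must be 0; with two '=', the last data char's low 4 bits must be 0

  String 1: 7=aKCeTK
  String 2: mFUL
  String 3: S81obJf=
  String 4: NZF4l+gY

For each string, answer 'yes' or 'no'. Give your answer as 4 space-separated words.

String 1: '7=aKCeTK' → invalid (bad char(s): ['=']; '=' in middle)
String 2: 'mFUL' → valid
String 3: 'S81obJf=' → invalid (bad trailing bits)
String 4: 'NZF4l+gY' → valid

Answer: no yes no yes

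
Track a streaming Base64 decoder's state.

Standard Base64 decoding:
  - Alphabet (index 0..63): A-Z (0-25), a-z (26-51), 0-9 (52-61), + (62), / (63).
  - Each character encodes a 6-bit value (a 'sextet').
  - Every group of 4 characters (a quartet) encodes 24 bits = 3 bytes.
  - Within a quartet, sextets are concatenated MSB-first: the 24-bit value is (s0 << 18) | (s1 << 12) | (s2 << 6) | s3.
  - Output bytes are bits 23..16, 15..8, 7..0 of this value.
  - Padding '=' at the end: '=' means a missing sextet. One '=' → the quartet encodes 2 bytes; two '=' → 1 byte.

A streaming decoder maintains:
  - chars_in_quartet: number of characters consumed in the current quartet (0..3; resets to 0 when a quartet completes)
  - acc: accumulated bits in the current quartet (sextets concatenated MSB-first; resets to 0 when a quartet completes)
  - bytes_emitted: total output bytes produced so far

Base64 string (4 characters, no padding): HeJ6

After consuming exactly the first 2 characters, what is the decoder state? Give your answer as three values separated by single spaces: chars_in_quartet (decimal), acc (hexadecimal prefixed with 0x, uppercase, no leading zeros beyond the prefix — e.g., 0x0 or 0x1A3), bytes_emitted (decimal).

After char 0 ('H'=7): chars_in_quartet=1 acc=0x7 bytes_emitted=0
After char 1 ('e'=30): chars_in_quartet=2 acc=0x1DE bytes_emitted=0

Answer: 2 0x1DE 0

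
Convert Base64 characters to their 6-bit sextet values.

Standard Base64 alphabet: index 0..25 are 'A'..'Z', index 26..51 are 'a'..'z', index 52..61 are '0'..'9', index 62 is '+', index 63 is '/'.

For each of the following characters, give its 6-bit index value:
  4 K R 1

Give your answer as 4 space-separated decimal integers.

'4': 0..9 range, 52 + ord('4') − ord('0') = 56
'K': A..Z range, ord('K') − ord('A') = 10
'R': A..Z range, ord('R') − ord('A') = 17
'1': 0..9 range, 52 + ord('1') − ord('0') = 53

Answer: 56 10 17 53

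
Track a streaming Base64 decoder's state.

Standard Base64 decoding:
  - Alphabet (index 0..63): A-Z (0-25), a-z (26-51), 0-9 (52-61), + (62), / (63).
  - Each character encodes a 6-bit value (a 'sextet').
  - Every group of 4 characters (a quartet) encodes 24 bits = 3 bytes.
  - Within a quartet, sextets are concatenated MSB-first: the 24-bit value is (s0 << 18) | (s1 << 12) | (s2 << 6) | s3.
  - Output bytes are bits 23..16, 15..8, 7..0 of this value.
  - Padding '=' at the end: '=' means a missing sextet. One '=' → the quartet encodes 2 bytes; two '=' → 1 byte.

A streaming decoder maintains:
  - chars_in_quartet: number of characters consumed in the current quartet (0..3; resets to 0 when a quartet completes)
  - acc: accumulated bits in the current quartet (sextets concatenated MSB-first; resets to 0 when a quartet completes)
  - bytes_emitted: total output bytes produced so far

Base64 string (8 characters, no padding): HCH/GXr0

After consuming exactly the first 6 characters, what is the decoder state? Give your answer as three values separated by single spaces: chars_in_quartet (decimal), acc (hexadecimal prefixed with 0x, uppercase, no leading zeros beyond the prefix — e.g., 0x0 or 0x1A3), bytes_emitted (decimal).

After char 0 ('H'=7): chars_in_quartet=1 acc=0x7 bytes_emitted=0
After char 1 ('C'=2): chars_in_quartet=2 acc=0x1C2 bytes_emitted=0
After char 2 ('H'=7): chars_in_quartet=3 acc=0x7087 bytes_emitted=0
After char 3 ('/'=63): chars_in_quartet=4 acc=0x1C21FF -> emit 1C 21 FF, reset; bytes_emitted=3
After char 4 ('G'=6): chars_in_quartet=1 acc=0x6 bytes_emitted=3
After char 5 ('X'=23): chars_in_quartet=2 acc=0x197 bytes_emitted=3

Answer: 2 0x197 3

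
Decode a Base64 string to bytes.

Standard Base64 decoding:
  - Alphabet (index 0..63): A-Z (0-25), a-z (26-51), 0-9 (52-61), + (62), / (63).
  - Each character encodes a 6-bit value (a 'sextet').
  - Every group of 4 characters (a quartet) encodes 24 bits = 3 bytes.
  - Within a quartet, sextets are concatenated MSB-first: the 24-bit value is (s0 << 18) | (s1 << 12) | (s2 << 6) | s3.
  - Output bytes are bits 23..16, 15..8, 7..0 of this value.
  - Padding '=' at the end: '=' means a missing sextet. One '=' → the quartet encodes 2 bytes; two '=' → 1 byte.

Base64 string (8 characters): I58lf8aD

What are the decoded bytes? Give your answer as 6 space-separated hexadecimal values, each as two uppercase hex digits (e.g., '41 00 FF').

Answer: 23 9F 25 7F C6 83

Derivation:
After char 0 ('I'=8): chars_in_quartet=1 acc=0x8 bytes_emitted=0
After char 1 ('5'=57): chars_in_quartet=2 acc=0x239 bytes_emitted=0
After char 2 ('8'=60): chars_in_quartet=3 acc=0x8E7C bytes_emitted=0
After char 3 ('l'=37): chars_in_quartet=4 acc=0x239F25 -> emit 23 9F 25, reset; bytes_emitted=3
After char 4 ('f'=31): chars_in_quartet=1 acc=0x1F bytes_emitted=3
After char 5 ('8'=60): chars_in_quartet=2 acc=0x7FC bytes_emitted=3
After char 6 ('a'=26): chars_in_quartet=3 acc=0x1FF1A bytes_emitted=3
After char 7 ('D'=3): chars_in_quartet=4 acc=0x7FC683 -> emit 7F C6 83, reset; bytes_emitted=6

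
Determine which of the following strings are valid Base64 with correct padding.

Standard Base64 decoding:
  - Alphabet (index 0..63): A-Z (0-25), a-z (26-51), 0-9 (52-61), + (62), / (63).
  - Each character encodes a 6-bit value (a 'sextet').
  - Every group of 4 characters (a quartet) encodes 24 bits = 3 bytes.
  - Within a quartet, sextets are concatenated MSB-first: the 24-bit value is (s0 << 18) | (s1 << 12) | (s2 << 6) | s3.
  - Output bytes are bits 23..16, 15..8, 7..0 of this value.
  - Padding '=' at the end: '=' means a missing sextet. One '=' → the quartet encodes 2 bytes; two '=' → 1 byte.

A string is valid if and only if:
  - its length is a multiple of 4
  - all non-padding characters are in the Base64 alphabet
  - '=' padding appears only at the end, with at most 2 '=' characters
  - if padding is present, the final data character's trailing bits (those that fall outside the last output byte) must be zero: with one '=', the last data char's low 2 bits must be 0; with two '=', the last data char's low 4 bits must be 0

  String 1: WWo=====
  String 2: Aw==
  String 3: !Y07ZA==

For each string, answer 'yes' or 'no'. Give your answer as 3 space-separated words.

String 1: 'WWo=====' → invalid (5 pad chars (max 2))
String 2: 'Aw==' → valid
String 3: '!Y07ZA==' → invalid (bad char(s): ['!'])

Answer: no yes no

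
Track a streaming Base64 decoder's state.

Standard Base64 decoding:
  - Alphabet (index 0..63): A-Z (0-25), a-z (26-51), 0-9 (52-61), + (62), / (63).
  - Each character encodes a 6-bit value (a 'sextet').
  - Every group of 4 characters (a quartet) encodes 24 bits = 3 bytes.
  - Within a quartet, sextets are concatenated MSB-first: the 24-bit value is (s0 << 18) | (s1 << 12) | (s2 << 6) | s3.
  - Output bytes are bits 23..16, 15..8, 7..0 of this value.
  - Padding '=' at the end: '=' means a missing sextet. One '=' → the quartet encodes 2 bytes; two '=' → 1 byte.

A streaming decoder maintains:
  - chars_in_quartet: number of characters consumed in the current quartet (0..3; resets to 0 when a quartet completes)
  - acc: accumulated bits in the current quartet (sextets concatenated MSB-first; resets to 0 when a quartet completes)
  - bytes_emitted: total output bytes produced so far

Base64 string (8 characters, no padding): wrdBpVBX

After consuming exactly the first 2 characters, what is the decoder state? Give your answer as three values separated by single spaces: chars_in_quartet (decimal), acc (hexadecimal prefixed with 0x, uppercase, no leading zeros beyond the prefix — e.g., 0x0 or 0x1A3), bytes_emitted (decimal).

Answer: 2 0xC2B 0

Derivation:
After char 0 ('w'=48): chars_in_quartet=1 acc=0x30 bytes_emitted=0
After char 1 ('r'=43): chars_in_quartet=2 acc=0xC2B bytes_emitted=0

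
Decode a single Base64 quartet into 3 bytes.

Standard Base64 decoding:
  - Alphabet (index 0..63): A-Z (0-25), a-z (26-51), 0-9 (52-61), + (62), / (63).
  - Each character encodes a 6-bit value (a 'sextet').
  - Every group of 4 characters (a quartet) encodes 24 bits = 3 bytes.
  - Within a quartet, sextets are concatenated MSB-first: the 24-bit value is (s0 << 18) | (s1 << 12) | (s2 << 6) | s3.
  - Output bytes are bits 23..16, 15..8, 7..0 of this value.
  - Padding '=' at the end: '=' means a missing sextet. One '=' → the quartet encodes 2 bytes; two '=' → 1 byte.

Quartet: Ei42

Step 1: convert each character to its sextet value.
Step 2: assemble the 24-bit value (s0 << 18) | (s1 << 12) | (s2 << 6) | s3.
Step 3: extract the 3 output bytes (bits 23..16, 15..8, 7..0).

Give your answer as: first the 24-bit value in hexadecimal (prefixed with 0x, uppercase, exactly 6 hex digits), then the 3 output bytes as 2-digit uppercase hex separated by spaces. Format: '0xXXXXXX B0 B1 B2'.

Answer: 0x122E36 12 2E 36

Derivation:
Sextets: E=4, i=34, 4=56, 2=54
24-bit: (4<<18) | (34<<12) | (56<<6) | 54
      = 0x100000 | 0x022000 | 0x000E00 | 0x000036
      = 0x122E36
Bytes: (v>>16)&0xFF=12, (v>>8)&0xFF=2E, v&0xFF=36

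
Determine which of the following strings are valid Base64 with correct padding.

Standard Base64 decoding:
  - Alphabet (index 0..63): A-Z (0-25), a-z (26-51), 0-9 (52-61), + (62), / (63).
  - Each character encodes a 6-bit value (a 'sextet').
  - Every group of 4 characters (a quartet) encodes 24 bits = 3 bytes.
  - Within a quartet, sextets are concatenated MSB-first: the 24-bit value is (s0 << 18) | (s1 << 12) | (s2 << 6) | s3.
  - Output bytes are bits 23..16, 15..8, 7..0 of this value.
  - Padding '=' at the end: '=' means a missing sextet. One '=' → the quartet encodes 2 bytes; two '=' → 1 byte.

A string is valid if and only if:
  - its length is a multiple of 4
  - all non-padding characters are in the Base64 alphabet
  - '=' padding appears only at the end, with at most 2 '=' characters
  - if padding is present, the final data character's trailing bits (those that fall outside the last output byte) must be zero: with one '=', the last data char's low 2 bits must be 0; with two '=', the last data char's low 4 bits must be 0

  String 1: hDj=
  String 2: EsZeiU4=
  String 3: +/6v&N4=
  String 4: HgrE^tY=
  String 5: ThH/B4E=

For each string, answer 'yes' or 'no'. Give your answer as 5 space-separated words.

Answer: no yes no no yes

Derivation:
String 1: 'hDj=' → invalid (bad trailing bits)
String 2: 'EsZeiU4=' → valid
String 3: '+/6v&N4=' → invalid (bad char(s): ['&'])
String 4: 'HgrE^tY=' → invalid (bad char(s): ['^'])
String 5: 'ThH/B4E=' → valid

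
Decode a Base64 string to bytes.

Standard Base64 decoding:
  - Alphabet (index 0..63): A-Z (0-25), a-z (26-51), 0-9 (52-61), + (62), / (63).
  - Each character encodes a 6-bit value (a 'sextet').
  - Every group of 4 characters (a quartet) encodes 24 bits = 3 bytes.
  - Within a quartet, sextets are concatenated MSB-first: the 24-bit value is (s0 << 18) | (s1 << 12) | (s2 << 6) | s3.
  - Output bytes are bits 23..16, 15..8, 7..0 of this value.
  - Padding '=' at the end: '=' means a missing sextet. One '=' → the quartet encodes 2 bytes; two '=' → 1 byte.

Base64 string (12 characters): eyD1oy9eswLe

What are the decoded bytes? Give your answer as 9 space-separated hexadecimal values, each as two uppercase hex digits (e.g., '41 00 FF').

Answer: 7B 20 F5 A3 2F 5E B3 02 DE

Derivation:
After char 0 ('e'=30): chars_in_quartet=1 acc=0x1E bytes_emitted=0
After char 1 ('y'=50): chars_in_quartet=2 acc=0x7B2 bytes_emitted=0
After char 2 ('D'=3): chars_in_quartet=3 acc=0x1EC83 bytes_emitted=0
After char 3 ('1'=53): chars_in_quartet=4 acc=0x7B20F5 -> emit 7B 20 F5, reset; bytes_emitted=3
After char 4 ('o'=40): chars_in_quartet=1 acc=0x28 bytes_emitted=3
After char 5 ('y'=50): chars_in_quartet=2 acc=0xA32 bytes_emitted=3
After char 6 ('9'=61): chars_in_quartet=3 acc=0x28CBD bytes_emitted=3
After char 7 ('e'=30): chars_in_quartet=4 acc=0xA32F5E -> emit A3 2F 5E, reset; bytes_emitted=6
After char 8 ('s'=44): chars_in_quartet=1 acc=0x2C bytes_emitted=6
After char 9 ('w'=48): chars_in_quartet=2 acc=0xB30 bytes_emitted=6
After char 10 ('L'=11): chars_in_quartet=3 acc=0x2CC0B bytes_emitted=6
After char 11 ('e'=30): chars_in_quartet=4 acc=0xB302DE -> emit B3 02 DE, reset; bytes_emitted=9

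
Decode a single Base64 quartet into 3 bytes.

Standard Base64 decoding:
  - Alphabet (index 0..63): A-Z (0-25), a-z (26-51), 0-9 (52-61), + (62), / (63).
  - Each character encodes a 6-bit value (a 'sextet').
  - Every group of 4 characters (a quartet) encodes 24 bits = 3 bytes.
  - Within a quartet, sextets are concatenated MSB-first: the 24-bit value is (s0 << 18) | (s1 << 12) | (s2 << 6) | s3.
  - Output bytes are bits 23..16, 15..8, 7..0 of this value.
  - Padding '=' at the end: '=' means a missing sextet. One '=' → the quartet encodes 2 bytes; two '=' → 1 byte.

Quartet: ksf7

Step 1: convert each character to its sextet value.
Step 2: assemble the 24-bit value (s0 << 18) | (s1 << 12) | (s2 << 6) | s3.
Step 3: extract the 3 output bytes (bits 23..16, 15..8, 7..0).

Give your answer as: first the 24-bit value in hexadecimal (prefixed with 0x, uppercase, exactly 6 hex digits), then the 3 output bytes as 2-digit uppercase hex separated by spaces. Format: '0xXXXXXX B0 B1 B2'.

Sextets: k=36, s=44, f=31, 7=59
24-bit: (36<<18) | (44<<12) | (31<<6) | 59
      = 0x900000 | 0x02C000 | 0x0007C0 | 0x00003B
      = 0x92C7FB
Bytes: (v>>16)&0xFF=92, (v>>8)&0xFF=C7, v&0xFF=FB

Answer: 0x92C7FB 92 C7 FB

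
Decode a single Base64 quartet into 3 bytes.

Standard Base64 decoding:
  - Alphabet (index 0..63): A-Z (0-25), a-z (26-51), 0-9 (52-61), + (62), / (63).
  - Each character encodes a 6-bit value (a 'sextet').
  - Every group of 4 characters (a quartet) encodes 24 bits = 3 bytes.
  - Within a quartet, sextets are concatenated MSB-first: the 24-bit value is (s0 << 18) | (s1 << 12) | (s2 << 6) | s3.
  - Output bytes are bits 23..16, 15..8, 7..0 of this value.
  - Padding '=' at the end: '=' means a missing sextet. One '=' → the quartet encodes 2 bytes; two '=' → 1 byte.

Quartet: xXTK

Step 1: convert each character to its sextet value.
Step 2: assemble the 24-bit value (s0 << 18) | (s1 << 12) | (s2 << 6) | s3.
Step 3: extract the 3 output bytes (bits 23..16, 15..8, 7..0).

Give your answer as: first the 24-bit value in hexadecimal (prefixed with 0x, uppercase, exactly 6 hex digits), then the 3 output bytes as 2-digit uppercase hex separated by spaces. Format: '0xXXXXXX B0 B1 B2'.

Sextets: x=49, X=23, T=19, K=10
24-bit: (49<<18) | (23<<12) | (19<<6) | 10
      = 0xC40000 | 0x017000 | 0x0004C0 | 0x00000A
      = 0xC574CA
Bytes: (v>>16)&0xFF=C5, (v>>8)&0xFF=74, v&0xFF=CA

Answer: 0xC574CA C5 74 CA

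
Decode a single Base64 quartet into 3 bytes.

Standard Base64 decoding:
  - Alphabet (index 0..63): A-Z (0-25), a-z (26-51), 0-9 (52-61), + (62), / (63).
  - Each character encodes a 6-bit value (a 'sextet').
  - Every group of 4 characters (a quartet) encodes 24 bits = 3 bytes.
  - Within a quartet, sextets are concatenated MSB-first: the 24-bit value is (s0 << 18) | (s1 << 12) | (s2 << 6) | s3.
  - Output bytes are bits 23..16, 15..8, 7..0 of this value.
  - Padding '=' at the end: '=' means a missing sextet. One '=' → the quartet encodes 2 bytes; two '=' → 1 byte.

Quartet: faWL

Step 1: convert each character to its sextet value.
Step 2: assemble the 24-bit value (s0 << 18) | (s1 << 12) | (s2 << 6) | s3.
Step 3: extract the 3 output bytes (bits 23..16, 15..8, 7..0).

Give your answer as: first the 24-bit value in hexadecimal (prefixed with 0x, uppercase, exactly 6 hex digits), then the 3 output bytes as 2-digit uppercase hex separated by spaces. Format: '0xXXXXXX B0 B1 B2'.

Sextets: f=31, a=26, W=22, L=11
24-bit: (31<<18) | (26<<12) | (22<<6) | 11
      = 0x7C0000 | 0x01A000 | 0x000580 | 0x00000B
      = 0x7DA58B
Bytes: (v>>16)&0xFF=7D, (v>>8)&0xFF=A5, v&0xFF=8B

Answer: 0x7DA58B 7D A5 8B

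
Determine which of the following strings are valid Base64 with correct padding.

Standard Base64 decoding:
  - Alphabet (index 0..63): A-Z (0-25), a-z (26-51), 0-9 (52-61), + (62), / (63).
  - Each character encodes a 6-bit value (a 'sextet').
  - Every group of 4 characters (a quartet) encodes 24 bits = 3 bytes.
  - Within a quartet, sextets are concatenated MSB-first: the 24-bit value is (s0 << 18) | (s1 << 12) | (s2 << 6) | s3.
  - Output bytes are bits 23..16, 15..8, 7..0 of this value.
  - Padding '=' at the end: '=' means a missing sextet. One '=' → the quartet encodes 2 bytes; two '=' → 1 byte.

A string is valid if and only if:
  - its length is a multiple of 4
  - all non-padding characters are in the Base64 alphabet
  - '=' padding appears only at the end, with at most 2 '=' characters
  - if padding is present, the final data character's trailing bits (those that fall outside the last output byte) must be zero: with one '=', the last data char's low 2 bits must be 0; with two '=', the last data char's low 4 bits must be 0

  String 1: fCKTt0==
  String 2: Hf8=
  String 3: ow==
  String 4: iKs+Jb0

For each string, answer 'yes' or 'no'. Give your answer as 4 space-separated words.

String 1: 'fCKTt0==' → invalid (bad trailing bits)
String 2: 'Hf8=' → valid
String 3: 'ow==' → valid
String 4: 'iKs+Jb0' → invalid (len=7 not mult of 4)

Answer: no yes yes no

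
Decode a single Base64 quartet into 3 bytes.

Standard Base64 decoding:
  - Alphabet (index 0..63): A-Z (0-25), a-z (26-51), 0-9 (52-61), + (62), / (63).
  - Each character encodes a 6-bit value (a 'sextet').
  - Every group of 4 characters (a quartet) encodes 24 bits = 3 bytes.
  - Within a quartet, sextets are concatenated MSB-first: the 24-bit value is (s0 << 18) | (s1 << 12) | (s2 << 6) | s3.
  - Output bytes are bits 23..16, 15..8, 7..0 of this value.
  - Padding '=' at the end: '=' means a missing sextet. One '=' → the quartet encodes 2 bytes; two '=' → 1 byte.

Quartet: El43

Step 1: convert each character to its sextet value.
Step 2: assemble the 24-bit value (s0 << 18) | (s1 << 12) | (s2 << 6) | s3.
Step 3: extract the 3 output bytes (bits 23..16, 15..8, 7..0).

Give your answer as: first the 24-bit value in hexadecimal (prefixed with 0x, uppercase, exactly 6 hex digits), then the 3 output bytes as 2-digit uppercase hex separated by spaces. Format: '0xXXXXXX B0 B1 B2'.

Sextets: E=4, l=37, 4=56, 3=55
24-bit: (4<<18) | (37<<12) | (56<<6) | 55
      = 0x100000 | 0x025000 | 0x000E00 | 0x000037
      = 0x125E37
Bytes: (v>>16)&0xFF=12, (v>>8)&0xFF=5E, v&0xFF=37

Answer: 0x125E37 12 5E 37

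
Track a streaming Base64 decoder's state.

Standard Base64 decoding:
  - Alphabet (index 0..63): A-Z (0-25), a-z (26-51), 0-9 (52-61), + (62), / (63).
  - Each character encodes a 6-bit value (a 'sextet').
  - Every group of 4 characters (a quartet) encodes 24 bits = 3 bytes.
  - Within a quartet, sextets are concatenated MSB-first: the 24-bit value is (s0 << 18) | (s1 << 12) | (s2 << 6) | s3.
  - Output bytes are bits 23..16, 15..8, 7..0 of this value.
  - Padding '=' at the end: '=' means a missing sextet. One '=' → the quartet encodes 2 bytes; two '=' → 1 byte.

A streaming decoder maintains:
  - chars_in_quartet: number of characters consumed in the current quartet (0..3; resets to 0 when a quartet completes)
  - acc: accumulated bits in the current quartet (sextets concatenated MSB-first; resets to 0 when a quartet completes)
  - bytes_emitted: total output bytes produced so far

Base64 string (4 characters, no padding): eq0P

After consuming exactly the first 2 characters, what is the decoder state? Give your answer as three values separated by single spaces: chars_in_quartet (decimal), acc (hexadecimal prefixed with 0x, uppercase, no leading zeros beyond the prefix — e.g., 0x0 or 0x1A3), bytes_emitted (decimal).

After char 0 ('e'=30): chars_in_quartet=1 acc=0x1E bytes_emitted=0
After char 1 ('q'=42): chars_in_quartet=2 acc=0x7AA bytes_emitted=0

Answer: 2 0x7AA 0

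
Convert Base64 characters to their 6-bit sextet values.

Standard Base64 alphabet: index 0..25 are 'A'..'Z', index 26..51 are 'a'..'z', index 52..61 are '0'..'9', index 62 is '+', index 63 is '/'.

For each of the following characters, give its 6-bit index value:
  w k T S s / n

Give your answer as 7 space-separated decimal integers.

Answer: 48 36 19 18 44 63 39

Derivation:
'w': a..z range, 26 + ord('w') − ord('a') = 48
'k': a..z range, 26 + ord('k') − ord('a') = 36
'T': A..Z range, ord('T') − ord('A') = 19
'S': A..Z range, ord('S') − ord('A') = 18
's': a..z range, 26 + ord('s') − ord('a') = 44
'/': index 63
'n': a..z range, 26 + ord('n') − ord('a') = 39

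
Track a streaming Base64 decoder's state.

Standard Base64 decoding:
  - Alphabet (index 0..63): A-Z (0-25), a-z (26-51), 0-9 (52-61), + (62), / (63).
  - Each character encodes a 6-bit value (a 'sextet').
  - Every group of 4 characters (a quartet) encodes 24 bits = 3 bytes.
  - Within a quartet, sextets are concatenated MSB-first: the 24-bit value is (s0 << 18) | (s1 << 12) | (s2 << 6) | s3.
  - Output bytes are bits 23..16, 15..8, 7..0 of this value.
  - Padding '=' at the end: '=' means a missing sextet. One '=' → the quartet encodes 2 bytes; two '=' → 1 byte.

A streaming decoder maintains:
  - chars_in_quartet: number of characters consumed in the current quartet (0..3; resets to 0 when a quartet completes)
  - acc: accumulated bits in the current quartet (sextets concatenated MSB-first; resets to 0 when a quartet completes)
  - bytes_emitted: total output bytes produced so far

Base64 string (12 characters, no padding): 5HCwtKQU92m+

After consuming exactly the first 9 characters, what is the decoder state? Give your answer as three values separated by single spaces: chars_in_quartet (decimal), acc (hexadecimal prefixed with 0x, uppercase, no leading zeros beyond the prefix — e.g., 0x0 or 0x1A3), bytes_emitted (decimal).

Answer: 1 0x3D 6

Derivation:
After char 0 ('5'=57): chars_in_quartet=1 acc=0x39 bytes_emitted=0
After char 1 ('H'=7): chars_in_quartet=2 acc=0xE47 bytes_emitted=0
After char 2 ('C'=2): chars_in_quartet=3 acc=0x391C2 bytes_emitted=0
After char 3 ('w'=48): chars_in_quartet=4 acc=0xE470B0 -> emit E4 70 B0, reset; bytes_emitted=3
After char 4 ('t'=45): chars_in_quartet=1 acc=0x2D bytes_emitted=3
After char 5 ('K'=10): chars_in_quartet=2 acc=0xB4A bytes_emitted=3
After char 6 ('Q'=16): chars_in_quartet=3 acc=0x2D290 bytes_emitted=3
After char 7 ('U'=20): chars_in_quartet=4 acc=0xB4A414 -> emit B4 A4 14, reset; bytes_emitted=6
After char 8 ('9'=61): chars_in_quartet=1 acc=0x3D bytes_emitted=6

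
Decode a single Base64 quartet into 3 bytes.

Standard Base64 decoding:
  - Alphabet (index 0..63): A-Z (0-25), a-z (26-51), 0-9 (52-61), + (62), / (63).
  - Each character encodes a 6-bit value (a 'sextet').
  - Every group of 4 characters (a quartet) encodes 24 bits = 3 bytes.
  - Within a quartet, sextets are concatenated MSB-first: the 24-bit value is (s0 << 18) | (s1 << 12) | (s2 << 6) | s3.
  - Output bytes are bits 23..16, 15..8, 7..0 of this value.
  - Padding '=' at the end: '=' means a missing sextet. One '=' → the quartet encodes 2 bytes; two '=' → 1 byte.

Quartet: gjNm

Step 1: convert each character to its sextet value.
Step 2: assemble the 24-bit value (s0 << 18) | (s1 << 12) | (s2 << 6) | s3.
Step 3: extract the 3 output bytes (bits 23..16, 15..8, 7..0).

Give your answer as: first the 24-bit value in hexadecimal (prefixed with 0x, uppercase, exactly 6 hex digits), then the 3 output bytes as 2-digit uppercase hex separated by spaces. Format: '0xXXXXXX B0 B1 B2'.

Answer: 0x823366 82 33 66

Derivation:
Sextets: g=32, j=35, N=13, m=38
24-bit: (32<<18) | (35<<12) | (13<<6) | 38
      = 0x800000 | 0x023000 | 0x000340 | 0x000026
      = 0x823366
Bytes: (v>>16)&0xFF=82, (v>>8)&0xFF=33, v&0xFF=66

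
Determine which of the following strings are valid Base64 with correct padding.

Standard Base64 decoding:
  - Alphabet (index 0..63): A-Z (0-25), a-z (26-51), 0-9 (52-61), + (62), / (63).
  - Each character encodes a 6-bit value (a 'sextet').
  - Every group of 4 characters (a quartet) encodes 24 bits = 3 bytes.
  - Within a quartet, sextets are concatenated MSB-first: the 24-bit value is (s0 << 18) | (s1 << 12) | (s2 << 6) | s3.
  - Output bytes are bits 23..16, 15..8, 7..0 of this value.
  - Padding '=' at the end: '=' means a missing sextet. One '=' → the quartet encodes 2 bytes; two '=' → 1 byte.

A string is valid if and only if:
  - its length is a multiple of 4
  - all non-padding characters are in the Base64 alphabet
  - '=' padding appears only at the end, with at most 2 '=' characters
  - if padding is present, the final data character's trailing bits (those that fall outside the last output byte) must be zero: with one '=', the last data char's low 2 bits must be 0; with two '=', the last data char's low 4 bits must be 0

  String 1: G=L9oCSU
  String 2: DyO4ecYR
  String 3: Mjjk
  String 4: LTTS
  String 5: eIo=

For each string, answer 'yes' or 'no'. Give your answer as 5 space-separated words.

Answer: no yes yes yes yes

Derivation:
String 1: 'G=L9oCSU' → invalid (bad char(s): ['=']; '=' in middle)
String 2: 'DyO4ecYR' → valid
String 3: 'Mjjk' → valid
String 4: 'LTTS' → valid
String 5: 'eIo=' → valid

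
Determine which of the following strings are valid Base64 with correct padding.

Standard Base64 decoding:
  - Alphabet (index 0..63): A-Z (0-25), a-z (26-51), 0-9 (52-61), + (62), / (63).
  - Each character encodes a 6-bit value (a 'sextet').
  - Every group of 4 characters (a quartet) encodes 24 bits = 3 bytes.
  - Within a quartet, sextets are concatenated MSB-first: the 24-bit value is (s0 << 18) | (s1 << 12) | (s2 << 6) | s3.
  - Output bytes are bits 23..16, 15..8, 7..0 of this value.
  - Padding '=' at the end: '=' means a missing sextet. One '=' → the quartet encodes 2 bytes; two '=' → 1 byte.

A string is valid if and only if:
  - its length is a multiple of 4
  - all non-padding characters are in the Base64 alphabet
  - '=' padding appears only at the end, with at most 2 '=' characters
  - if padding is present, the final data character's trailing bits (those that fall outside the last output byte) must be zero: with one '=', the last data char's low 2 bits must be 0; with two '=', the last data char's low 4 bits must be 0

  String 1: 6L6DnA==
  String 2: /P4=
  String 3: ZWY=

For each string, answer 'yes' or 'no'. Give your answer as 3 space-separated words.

Answer: yes yes yes

Derivation:
String 1: '6L6DnA==' → valid
String 2: '/P4=' → valid
String 3: 'ZWY=' → valid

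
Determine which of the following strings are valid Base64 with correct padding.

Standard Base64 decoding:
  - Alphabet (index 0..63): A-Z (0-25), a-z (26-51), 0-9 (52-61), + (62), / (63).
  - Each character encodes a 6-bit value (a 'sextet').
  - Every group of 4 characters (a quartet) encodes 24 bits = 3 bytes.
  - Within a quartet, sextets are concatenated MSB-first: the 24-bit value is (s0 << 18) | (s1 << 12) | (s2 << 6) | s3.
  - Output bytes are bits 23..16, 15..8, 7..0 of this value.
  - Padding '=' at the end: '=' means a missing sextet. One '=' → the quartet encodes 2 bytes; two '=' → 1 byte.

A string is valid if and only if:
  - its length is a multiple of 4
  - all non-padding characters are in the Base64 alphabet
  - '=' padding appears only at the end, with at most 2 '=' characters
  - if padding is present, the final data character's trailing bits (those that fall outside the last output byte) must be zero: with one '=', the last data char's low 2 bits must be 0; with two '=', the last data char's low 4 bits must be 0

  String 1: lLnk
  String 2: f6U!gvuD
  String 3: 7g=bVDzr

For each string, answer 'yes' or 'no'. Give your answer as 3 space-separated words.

Answer: yes no no

Derivation:
String 1: 'lLnk' → valid
String 2: 'f6U!gvuD' → invalid (bad char(s): ['!'])
String 3: '7g=bVDzr' → invalid (bad char(s): ['=']; '=' in middle)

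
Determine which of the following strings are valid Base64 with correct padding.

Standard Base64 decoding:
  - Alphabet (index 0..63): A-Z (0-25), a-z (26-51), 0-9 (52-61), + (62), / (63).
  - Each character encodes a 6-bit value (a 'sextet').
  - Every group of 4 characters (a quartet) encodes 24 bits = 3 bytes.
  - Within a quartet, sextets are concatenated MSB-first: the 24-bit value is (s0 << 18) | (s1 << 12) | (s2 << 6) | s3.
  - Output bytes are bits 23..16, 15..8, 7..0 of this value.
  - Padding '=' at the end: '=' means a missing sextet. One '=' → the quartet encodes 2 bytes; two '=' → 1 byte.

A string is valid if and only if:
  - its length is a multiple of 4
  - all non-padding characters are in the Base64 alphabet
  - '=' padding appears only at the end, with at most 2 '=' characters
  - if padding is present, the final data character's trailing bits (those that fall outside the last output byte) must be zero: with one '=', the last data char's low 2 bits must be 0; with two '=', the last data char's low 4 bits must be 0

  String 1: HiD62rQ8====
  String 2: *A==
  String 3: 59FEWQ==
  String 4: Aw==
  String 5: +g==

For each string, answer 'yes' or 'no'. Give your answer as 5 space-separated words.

String 1: 'HiD62rQ8====' → invalid (4 pad chars (max 2))
String 2: '*A==' → invalid (bad char(s): ['*'])
String 3: '59FEWQ==' → valid
String 4: 'Aw==' → valid
String 5: '+g==' → valid

Answer: no no yes yes yes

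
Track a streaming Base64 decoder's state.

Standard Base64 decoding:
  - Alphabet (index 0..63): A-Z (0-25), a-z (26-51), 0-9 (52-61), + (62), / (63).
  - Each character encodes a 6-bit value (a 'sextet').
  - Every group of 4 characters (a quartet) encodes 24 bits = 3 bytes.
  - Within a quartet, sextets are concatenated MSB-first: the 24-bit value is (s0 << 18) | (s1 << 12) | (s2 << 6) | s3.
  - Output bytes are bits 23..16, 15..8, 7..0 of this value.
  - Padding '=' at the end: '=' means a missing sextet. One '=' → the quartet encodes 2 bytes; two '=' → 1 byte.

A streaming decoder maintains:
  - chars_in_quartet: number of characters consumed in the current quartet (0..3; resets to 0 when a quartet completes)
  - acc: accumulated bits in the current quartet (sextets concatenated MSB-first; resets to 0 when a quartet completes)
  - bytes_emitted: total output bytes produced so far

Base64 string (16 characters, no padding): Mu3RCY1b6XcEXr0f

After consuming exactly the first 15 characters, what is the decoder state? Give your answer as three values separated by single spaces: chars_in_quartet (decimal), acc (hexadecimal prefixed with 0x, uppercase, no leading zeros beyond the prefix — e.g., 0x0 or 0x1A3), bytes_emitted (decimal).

Answer: 3 0x17AF4 9

Derivation:
After char 0 ('M'=12): chars_in_quartet=1 acc=0xC bytes_emitted=0
After char 1 ('u'=46): chars_in_quartet=2 acc=0x32E bytes_emitted=0
After char 2 ('3'=55): chars_in_quartet=3 acc=0xCBB7 bytes_emitted=0
After char 3 ('R'=17): chars_in_quartet=4 acc=0x32EDD1 -> emit 32 ED D1, reset; bytes_emitted=3
After char 4 ('C'=2): chars_in_quartet=1 acc=0x2 bytes_emitted=3
After char 5 ('Y'=24): chars_in_quartet=2 acc=0x98 bytes_emitted=3
After char 6 ('1'=53): chars_in_quartet=3 acc=0x2635 bytes_emitted=3
After char 7 ('b'=27): chars_in_quartet=4 acc=0x98D5B -> emit 09 8D 5B, reset; bytes_emitted=6
After char 8 ('6'=58): chars_in_quartet=1 acc=0x3A bytes_emitted=6
After char 9 ('X'=23): chars_in_quartet=2 acc=0xE97 bytes_emitted=6
After char 10 ('c'=28): chars_in_quartet=3 acc=0x3A5DC bytes_emitted=6
After char 11 ('E'=4): chars_in_quartet=4 acc=0xE97704 -> emit E9 77 04, reset; bytes_emitted=9
After char 12 ('X'=23): chars_in_quartet=1 acc=0x17 bytes_emitted=9
After char 13 ('r'=43): chars_in_quartet=2 acc=0x5EB bytes_emitted=9
After char 14 ('0'=52): chars_in_quartet=3 acc=0x17AF4 bytes_emitted=9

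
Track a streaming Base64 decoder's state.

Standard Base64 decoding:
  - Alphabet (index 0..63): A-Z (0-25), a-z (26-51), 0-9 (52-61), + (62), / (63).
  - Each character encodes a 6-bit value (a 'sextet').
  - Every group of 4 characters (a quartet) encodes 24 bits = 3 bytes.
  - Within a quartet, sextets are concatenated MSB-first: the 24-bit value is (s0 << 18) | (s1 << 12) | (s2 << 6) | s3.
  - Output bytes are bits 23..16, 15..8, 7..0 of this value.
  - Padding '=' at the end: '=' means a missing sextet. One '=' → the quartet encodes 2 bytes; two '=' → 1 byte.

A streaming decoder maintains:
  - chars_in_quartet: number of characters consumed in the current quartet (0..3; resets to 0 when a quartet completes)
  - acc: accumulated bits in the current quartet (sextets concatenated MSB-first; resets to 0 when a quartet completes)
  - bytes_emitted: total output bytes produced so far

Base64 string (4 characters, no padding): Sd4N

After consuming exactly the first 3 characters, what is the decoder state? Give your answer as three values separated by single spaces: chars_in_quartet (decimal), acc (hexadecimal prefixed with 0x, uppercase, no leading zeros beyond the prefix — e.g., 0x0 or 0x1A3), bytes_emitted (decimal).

After char 0 ('S'=18): chars_in_quartet=1 acc=0x12 bytes_emitted=0
After char 1 ('d'=29): chars_in_quartet=2 acc=0x49D bytes_emitted=0
After char 2 ('4'=56): chars_in_quartet=3 acc=0x12778 bytes_emitted=0

Answer: 3 0x12778 0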